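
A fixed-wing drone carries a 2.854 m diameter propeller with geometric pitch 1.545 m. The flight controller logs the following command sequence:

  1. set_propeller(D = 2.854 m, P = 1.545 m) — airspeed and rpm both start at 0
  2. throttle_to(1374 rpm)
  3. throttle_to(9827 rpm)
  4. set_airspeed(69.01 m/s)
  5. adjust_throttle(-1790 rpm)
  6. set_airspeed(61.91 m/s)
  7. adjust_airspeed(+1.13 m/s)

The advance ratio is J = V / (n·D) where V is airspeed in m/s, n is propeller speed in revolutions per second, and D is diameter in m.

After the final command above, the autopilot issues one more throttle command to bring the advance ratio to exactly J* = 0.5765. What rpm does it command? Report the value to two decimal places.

rpm = 2298.87

set_propeller: D = 2.854 m, P = 1.545 m (p = P/D = 0.541345); state ← (V=0, rpm=0)
throttle_to(1374): rpm ← 1374
throttle_to(9827): rpm ← 9827
set_airspeed(69.01): V ← 69.01 m/s
adjust_throttle(-1790): rpm ← 9827 -1790 = 8037
set_airspeed(61.91): V ← 61.91 m/s
adjust_airspeed(+1.13): V ← 61.91 +1.13 = 63.04 m/s
final state: V = 63.04 m/s, rpm = 8037 → n = rpm/60 = 133.950000 rev/s
target J* = 0.5765; solve J* = V/(n·D) for n: n = V/(J*·D) = 63.04/(0.5765 × 2.854) = 38.314479 rev/s
rpm = 60·n = 2298.868738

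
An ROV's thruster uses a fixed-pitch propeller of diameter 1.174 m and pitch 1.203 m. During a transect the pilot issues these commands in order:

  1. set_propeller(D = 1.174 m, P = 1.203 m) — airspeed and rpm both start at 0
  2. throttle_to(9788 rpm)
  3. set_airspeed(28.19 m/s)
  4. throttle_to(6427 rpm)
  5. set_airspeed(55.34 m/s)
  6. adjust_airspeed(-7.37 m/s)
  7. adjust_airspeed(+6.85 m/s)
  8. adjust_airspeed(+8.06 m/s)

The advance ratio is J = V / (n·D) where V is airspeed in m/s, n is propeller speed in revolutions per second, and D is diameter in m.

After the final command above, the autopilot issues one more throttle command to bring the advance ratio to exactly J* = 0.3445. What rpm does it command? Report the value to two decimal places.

rpm = 9328.38

set_propeller: D = 1.174 m, P = 1.203 m (p = P/D = 1.024702); state ← (V=0, rpm=0)
throttle_to(9788): rpm ← 9788
set_airspeed(28.19): V ← 28.19 m/s
throttle_to(6427): rpm ← 6427
set_airspeed(55.34): V ← 55.34 m/s
adjust_airspeed(-7.37): V ← 55.34 -7.37 = 47.97 m/s
adjust_airspeed(+6.85): V ← 47.97 +6.85 = 54.82 m/s
adjust_airspeed(+8.06): V ← 54.82 +8.06 = 62.88 m/s
final state: V = 62.88 m/s, rpm = 6427 → n = rpm/60 = 107.116667 rev/s
target J* = 0.3445; solve J* = V/(n·D) for n: n = V/(J*·D) = 62.88/(0.3445 × 1.174) = 155.473083 rev/s
rpm = 60·n = 9328.384964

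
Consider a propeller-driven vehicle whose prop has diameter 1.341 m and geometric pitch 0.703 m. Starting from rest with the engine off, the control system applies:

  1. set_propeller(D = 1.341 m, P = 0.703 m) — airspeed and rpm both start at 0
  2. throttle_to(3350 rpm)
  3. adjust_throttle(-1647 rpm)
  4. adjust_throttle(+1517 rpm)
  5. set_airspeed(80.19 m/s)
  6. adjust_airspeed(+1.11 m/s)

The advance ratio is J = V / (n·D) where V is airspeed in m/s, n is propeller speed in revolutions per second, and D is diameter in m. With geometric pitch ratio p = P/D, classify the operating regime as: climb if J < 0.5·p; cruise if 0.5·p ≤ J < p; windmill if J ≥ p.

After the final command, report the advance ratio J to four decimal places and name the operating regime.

set_propeller: D = 1.341 m, P = 0.703 m (p = P/D = 0.524236); state ← (V=0, rpm=0)
throttle_to(3350): rpm ← 3350
adjust_throttle(-1647): rpm ← 3350 -1647 = 1703
adjust_throttle(+1517): rpm ← 1703 +1517 = 3220
set_airspeed(80.19): V ← 80.19 m/s
adjust_airspeed(+1.11): V ← 80.19 +1.11 = 81.3 m/s
final state: V = 81.3 m/s, rpm = 3220 → n = rpm/60 = 53.666667 rev/s
J = V / (n·D) = 81.3 / (53.666667 × 1.341) = 1.129684
regime bands: climb J<0.2621 | cruise [0.2621, 0.5242) | windmill J≥0.5242
J = 1.1297 → windmill

J = 1.1297, regime = windmill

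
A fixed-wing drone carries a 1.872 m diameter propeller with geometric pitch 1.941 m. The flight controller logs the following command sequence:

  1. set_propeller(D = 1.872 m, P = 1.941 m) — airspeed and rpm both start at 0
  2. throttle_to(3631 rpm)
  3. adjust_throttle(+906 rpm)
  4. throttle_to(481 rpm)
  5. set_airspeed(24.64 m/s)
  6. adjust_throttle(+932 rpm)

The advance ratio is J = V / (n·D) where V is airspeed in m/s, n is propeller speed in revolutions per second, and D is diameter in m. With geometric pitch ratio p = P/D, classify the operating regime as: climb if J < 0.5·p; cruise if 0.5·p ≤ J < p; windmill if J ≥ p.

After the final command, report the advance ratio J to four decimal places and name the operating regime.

set_propeller: D = 1.872 m, P = 1.941 m (p = P/D = 1.036859); state ← (V=0, rpm=0)
throttle_to(3631): rpm ← 3631
adjust_throttle(+906): rpm ← 3631 +906 = 4537
throttle_to(481): rpm ← 481
set_airspeed(24.64): V ← 24.64 m/s
adjust_throttle(+932): rpm ← 481 +932 = 1413
final state: V = 24.64 m/s, rpm = 1413 → n = rpm/60 = 23.550000 rev/s
J = V / (n·D) = 24.64 / (23.550000 × 1.872) = 0.558913
regime bands: climb J<0.5184 | cruise [0.5184, 1.0369) | windmill J≥1.0369
J = 0.5589 → cruise

J = 0.5589, regime = cruise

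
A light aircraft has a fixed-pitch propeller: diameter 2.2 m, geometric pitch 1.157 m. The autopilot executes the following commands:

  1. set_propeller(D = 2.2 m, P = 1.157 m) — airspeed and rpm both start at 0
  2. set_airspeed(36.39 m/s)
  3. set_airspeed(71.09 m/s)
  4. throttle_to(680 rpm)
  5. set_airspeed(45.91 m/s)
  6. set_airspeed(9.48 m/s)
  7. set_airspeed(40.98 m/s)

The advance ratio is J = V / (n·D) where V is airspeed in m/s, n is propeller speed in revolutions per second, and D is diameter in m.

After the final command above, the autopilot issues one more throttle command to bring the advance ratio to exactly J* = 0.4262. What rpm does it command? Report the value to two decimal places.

set_propeller: D = 2.2 m, P = 1.157 m (p = P/D = 0.525909); state ← (V=0, rpm=0)
set_airspeed(36.39): V ← 36.39 m/s
set_airspeed(71.09): V ← 71.09 m/s
throttle_to(680): rpm ← 680
set_airspeed(45.91): V ← 45.91 m/s
set_airspeed(9.48): V ← 9.48 m/s
set_airspeed(40.98): V ← 40.98 m/s
final state: V = 40.98 m/s, rpm = 680 → n = rpm/60 = 11.333333 rev/s
target J* = 0.4262; solve J* = V/(n·D) for n: n = V/(J*·D) = 40.98/(0.4262 × 2.2) = 43.705473 rev/s
rpm = 60·n = 2622.328399

rpm = 2622.33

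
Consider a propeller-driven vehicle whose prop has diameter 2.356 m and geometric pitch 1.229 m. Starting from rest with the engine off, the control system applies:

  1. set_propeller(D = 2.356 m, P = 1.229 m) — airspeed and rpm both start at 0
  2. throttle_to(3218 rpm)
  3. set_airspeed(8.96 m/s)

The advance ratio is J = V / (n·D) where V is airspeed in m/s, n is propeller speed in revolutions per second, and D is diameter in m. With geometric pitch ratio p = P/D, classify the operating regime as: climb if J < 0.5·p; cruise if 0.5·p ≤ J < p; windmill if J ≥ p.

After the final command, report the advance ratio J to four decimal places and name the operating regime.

J = 0.0709, regime = climb

set_propeller: D = 2.356 m, P = 1.229 m (p = P/D = 0.521647); state ← (V=0, rpm=0)
throttle_to(3218): rpm ← 3218
set_airspeed(8.96): V ← 8.96 m/s
final state: V = 8.96 m/s, rpm = 3218 → n = rpm/60 = 53.633333 rev/s
J = V / (n·D) = 8.96 / (53.633333 × 2.356) = 0.070908
regime bands: climb J<0.2608 | cruise [0.2608, 0.5216) | windmill J≥0.5216
J = 0.0709 → climb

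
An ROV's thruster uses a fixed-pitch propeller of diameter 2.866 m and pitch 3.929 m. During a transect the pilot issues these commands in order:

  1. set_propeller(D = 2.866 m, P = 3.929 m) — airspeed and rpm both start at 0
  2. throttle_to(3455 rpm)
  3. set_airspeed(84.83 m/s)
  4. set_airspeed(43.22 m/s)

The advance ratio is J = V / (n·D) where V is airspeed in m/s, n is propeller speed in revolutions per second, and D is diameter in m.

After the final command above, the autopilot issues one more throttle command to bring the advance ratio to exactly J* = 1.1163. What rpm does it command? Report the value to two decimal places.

rpm = 810.55

set_propeller: D = 2.866 m, P = 3.929 m (p = P/D = 1.370900); state ← (V=0, rpm=0)
throttle_to(3455): rpm ← 3455
set_airspeed(84.83): V ← 84.83 m/s
set_airspeed(43.22): V ← 43.22 m/s
final state: V = 43.22 m/s, rpm = 3455 → n = rpm/60 = 57.583333 rev/s
target J* = 1.1163; solve J* = V/(n·D) for n: n = V/(J*·D) = 43.22/(1.1163 × 2.866) = 13.509138 rev/s
rpm = 60·n = 810.548305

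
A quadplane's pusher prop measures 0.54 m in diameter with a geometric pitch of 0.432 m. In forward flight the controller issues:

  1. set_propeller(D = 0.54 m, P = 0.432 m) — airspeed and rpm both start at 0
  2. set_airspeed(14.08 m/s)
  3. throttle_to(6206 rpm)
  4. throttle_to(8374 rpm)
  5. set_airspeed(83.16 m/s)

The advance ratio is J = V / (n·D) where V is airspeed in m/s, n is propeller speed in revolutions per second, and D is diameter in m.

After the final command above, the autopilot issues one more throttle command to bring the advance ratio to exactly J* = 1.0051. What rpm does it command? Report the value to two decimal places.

rpm = 9193.12

set_propeller: D = 0.54 m, P = 0.432 m (p = P/D = 0.800000); state ← (V=0, rpm=0)
set_airspeed(14.08): V ← 14.08 m/s
throttle_to(6206): rpm ← 6206
throttle_to(8374): rpm ← 8374
set_airspeed(83.16): V ← 83.16 m/s
final state: V = 83.16 m/s, rpm = 8374 → n = rpm/60 = 139.566667 rev/s
target J* = 1.0051; solve J* = V/(n·D) for n: n = V/(J*·D) = 83.16/(1.0051 × 0.54) = 153.218585 rev/s
rpm = 60·n = 9193.115113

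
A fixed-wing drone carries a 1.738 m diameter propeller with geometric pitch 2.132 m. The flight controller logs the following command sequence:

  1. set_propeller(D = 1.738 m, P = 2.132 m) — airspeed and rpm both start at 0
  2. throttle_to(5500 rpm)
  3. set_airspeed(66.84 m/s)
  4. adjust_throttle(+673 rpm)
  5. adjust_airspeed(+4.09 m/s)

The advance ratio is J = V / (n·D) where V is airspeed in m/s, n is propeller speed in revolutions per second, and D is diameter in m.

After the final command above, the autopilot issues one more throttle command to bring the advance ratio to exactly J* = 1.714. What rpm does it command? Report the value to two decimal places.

rpm = 1428.63

set_propeller: D = 1.738 m, P = 2.132 m (p = P/D = 1.226697); state ← (V=0, rpm=0)
throttle_to(5500): rpm ← 5500
set_airspeed(66.84): V ← 66.84 m/s
adjust_throttle(+673): rpm ← 5500 +673 = 6173
adjust_airspeed(+4.09): V ← 66.84 +4.09 = 70.93 m/s
final state: V = 70.93 m/s, rpm = 6173 → n = rpm/60 = 102.883333 rev/s
target J* = 1.714; solve J* = V/(n·D) for n: n = V/(J*·D) = 70.93/(1.714 × 1.738) = 23.810547 rev/s
rpm = 60·n = 1428.632812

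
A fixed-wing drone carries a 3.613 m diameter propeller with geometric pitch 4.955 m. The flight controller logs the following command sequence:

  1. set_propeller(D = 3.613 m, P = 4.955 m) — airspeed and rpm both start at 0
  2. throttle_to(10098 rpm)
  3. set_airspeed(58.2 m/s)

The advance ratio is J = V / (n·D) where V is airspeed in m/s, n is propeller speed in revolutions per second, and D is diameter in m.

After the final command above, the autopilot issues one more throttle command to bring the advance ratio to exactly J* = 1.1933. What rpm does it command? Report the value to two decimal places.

set_propeller: D = 3.613 m, P = 4.955 m (p = P/D = 1.371436); state ← (V=0, rpm=0)
throttle_to(10098): rpm ← 10098
set_airspeed(58.2): V ← 58.2 m/s
final state: V = 58.2 m/s, rpm = 10098 → n = rpm/60 = 168.300000 rev/s
target J* = 1.1933; solve J* = V/(n·D) for n: n = V/(J*·D) = 58.2/(1.1933 × 3.613) = 13.499118 rev/s
rpm = 60·n = 809.947059

rpm = 809.95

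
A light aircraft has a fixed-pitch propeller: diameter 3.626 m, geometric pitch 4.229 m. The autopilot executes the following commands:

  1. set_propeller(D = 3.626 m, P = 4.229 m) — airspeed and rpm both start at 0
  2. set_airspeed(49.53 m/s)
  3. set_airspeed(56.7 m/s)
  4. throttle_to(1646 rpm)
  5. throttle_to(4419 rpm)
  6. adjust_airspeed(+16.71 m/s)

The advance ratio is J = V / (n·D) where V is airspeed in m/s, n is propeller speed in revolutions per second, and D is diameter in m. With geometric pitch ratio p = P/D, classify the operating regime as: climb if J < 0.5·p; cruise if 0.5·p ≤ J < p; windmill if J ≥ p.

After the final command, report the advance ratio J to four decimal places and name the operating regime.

set_propeller: D = 3.626 m, P = 4.229 m (p = P/D = 1.166299); state ← (V=0, rpm=0)
set_airspeed(49.53): V ← 49.53 m/s
set_airspeed(56.7): V ← 56.7 m/s
throttle_to(1646): rpm ← 1646
throttle_to(4419): rpm ← 4419
adjust_airspeed(+16.71): V ← 56.7 +16.71 = 73.41 m/s
final state: V = 73.41 m/s, rpm = 4419 → n = rpm/60 = 73.650000 rev/s
J = V / (n·D) = 73.41 / (73.650000 × 3.626) = 0.274887
regime bands: climb J<0.5831 | cruise [0.5831, 1.1663) | windmill J≥1.1663
J = 0.2749 → climb

J = 0.2749, regime = climb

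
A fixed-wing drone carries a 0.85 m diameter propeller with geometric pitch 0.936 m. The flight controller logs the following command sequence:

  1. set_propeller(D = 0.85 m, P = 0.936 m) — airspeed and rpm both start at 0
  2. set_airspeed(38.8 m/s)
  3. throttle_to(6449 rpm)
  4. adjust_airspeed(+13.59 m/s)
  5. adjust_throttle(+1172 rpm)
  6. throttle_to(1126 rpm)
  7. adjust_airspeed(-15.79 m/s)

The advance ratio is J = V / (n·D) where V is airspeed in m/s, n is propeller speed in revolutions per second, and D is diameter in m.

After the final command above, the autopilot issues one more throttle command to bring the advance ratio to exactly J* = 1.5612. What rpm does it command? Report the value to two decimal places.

rpm = 1654.84

set_propeller: D = 0.85 m, P = 0.936 m (p = P/D = 1.101176); state ← (V=0, rpm=0)
set_airspeed(38.8): V ← 38.8 m/s
throttle_to(6449): rpm ← 6449
adjust_airspeed(+13.59): V ← 38.8 +13.59 = 52.39 m/s
adjust_throttle(+1172): rpm ← 6449 +1172 = 7621
throttle_to(1126): rpm ← 1126
adjust_airspeed(-15.79): V ← 52.39 -15.79 = 36.6 m/s
final state: V = 36.6 m/s, rpm = 1126 → n = rpm/60 = 18.766667 rev/s
target J* = 1.5612; solve J* = V/(n·D) for n: n = V/(J*·D) = 36.6/(1.5612 × 0.85) = 27.580594 rev/s
rpm = 60·n = 1654.835647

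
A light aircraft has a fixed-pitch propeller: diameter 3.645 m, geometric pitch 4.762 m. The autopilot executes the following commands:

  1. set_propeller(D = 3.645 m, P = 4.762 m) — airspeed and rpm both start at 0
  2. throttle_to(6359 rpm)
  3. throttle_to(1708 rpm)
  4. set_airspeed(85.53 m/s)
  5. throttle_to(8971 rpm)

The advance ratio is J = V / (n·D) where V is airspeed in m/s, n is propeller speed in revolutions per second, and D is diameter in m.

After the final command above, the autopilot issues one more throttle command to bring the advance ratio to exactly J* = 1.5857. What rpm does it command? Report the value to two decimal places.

rpm = 887.87

set_propeller: D = 3.645 m, P = 4.762 m (p = P/D = 1.306447); state ← (V=0, rpm=0)
throttle_to(6359): rpm ← 6359
throttle_to(1708): rpm ← 1708
set_airspeed(85.53): V ← 85.53 m/s
throttle_to(8971): rpm ← 8971
final state: V = 85.53 m/s, rpm = 8971 → n = rpm/60 = 149.516667 rev/s
target J* = 1.5857; solve J* = V/(n·D) for n: n = V/(J*·D) = 85.53/(1.5857 × 3.645) = 14.797894 rev/s
rpm = 60·n = 887.873642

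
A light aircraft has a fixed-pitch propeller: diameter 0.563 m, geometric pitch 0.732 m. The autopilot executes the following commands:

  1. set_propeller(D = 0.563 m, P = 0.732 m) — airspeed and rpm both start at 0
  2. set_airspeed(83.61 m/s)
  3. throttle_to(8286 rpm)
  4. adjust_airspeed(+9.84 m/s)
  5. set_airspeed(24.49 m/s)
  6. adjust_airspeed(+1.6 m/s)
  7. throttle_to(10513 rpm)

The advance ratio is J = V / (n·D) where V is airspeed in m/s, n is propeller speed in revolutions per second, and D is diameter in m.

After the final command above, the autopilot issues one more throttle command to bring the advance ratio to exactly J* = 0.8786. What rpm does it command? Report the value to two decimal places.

set_propeller: D = 0.563 m, P = 0.732 m (p = P/D = 1.300178); state ← (V=0, rpm=0)
set_airspeed(83.61): V ← 83.61 m/s
throttle_to(8286): rpm ← 8286
adjust_airspeed(+9.84): V ← 83.61 +9.84 = 93.45 m/s
set_airspeed(24.49): V ← 24.49 m/s
adjust_airspeed(+1.6): V ← 24.49 +1.6 = 26.09 m/s
throttle_to(10513): rpm ← 10513
final state: V = 26.09 m/s, rpm = 10513 → n = rpm/60 = 175.216667 rev/s
target J* = 0.8786; solve J* = V/(n·D) for n: n = V/(J*·D) = 26.09/(0.8786 × 0.563) = 52.744173 rev/s
rpm = 60·n = 3164.650366

rpm = 3164.65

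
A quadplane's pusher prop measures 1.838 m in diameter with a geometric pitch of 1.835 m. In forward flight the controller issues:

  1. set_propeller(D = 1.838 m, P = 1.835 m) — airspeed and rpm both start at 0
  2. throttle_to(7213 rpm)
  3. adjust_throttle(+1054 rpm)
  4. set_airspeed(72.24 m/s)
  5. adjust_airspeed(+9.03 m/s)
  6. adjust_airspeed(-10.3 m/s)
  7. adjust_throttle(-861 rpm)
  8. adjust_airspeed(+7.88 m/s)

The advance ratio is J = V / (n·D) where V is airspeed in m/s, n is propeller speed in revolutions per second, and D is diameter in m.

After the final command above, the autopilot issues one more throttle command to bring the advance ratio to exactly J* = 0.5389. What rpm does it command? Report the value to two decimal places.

set_propeller: D = 1.838 m, P = 1.835 m (p = P/D = 0.998368); state ← (V=0, rpm=0)
throttle_to(7213): rpm ← 7213
adjust_throttle(+1054): rpm ← 7213 +1054 = 8267
set_airspeed(72.24): V ← 72.24 m/s
adjust_airspeed(+9.03): V ← 72.24 +9.03 = 81.27 m/s
adjust_airspeed(-10.3): V ← 81.27 -10.3 = 70.97 m/s
adjust_throttle(-861): rpm ← 8267 -861 = 7406
adjust_airspeed(+7.88): V ← 70.97 +7.88 = 78.85 m/s
final state: V = 78.85 m/s, rpm = 7406 → n = rpm/60 = 123.433333 rev/s
target J* = 0.5389; solve J* = V/(n·D) for n: n = V/(J*·D) = 78.85/(0.5389 × 1.838) = 79.606404 rev/s
rpm = 60·n = 4776.384248

rpm = 4776.38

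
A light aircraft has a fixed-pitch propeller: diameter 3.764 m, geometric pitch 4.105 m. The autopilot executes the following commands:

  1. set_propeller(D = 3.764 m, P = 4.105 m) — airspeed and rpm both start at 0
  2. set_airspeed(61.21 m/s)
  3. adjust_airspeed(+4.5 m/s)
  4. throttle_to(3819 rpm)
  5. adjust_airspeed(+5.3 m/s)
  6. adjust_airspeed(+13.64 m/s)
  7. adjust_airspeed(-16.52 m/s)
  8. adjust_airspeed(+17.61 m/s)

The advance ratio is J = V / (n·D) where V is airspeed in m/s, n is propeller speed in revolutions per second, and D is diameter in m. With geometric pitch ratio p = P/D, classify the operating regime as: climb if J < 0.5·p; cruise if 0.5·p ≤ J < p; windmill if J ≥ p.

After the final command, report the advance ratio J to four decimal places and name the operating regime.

set_propeller: D = 3.764 m, P = 4.105 m (p = P/D = 1.090595); state ← (V=0, rpm=0)
set_airspeed(61.21): V ← 61.21 m/s
adjust_airspeed(+4.5): V ← 61.21 +4.5 = 65.71 m/s
throttle_to(3819): rpm ← 3819
adjust_airspeed(+5.3): V ← 65.71 +5.3 = 71.01 m/s
adjust_airspeed(+13.64): V ← 71.01 +13.64 = 84.65 m/s
adjust_airspeed(-16.52): V ← 84.65 -16.52 = 68.13 m/s
adjust_airspeed(+17.61): V ← 68.13 +17.61 = 85.74 m/s
final state: V = 85.74 m/s, rpm = 3819 → n = rpm/60 = 63.650000 rev/s
J = V / (n·D) = 85.74 / (63.650000 × 3.764) = 0.357878
regime bands: climb J<0.5453 | cruise [0.5453, 1.0906) | windmill J≥1.0906
J = 0.3579 → climb

J = 0.3579, regime = climb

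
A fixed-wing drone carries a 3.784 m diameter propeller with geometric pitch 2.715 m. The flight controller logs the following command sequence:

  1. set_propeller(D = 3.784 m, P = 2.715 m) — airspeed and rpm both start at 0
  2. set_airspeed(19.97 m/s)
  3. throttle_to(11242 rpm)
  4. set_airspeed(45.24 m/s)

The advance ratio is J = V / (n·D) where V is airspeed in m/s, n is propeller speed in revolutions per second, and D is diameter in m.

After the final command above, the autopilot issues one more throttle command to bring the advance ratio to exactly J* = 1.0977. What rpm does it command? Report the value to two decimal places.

set_propeller: D = 3.784 m, P = 2.715 m (p = P/D = 0.717495); state ← (V=0, rpm=0)
set_airspeed(19.97): V ← 19.97 m/s
throttle_to(11242): rpm ← 11242
set_airspeed(45.24): V ← 45.24 m/s
final state: V = 45.24 m/s, rpm = 11242 → n = rpm/60 = 187.366667 rev/s
target J* = 1.0977; solve J* = V/(n·D) for n: n = V/(J*·D) = 45.24/(1.0977 × 3.784) = 10.891503 rev/s
rpm = 60·n = 653.490163

rpm = 653.49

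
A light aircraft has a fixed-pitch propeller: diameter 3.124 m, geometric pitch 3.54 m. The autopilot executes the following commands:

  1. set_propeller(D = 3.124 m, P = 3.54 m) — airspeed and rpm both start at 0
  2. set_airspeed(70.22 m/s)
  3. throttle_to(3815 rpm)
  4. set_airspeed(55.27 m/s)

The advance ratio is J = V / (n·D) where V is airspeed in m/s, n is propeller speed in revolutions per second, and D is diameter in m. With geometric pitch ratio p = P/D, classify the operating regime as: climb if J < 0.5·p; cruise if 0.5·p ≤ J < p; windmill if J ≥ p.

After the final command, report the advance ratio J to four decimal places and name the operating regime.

J = 0.2782, regime = climb

set_propeller: D = 3.124 m, P = 3.54 m (p = P/D = 1.133163); state ← (V=0, rpm=0)
set_airspeed(70.22): V ← 70.22 m/s
throttle_to(3815): rpm ← 3815
set_airspeed(55.27): V ← 55.27 m/s
final state: V = 55.27 m/s, rpm = 3815 → n = rpm/60 = 63.583333 rev/s
J = V / (n·D) = 55.27 / (63.583333 × 3.124) = 0.278250
regime bands: climb J<0.5666 | cruise [0.5666, 1.1332) | windmill J≥1.1332
J = 0.2782 → climb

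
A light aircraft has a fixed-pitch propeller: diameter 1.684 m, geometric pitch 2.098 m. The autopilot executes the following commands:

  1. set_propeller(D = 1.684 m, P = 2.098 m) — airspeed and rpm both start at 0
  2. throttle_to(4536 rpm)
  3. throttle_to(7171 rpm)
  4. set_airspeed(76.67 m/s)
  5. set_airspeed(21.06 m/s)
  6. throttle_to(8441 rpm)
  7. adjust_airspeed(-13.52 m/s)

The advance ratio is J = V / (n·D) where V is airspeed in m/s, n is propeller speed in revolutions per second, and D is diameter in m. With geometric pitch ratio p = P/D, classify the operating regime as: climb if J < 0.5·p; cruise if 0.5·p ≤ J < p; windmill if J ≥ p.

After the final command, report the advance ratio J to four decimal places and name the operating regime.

set_propeller: D = 1.684 m, P = 2.098 m (p = P/D = 1.245843); state ← (V=0, rpm=0)
throttle_to(4536): rpm ← 4536
throttle_to(7171): rpm ← 7171
set_airspeed(76.67): V ← 76.67 m/s
set_airspeed(21.06): V ← 21.06 m/s
throttle_to(8441): rpm ← 8441
adjust_airspeed(-13.52): V ← 21.06 -13.52 = 7.54 m/s
final state: V = 7.54 m/s, rpm = 8441 → n = rpm/60 = 140.683333 rev/s
J = V / (n·D) = 7.54 / (140.683333 × 1.684) = 0.031826
regime bands: climb J<0.6229 | cruise [0.6229, 1.2458) | windmill J≥1.2458
J = 0.0318 → climb

J = 0.0318, regime = climb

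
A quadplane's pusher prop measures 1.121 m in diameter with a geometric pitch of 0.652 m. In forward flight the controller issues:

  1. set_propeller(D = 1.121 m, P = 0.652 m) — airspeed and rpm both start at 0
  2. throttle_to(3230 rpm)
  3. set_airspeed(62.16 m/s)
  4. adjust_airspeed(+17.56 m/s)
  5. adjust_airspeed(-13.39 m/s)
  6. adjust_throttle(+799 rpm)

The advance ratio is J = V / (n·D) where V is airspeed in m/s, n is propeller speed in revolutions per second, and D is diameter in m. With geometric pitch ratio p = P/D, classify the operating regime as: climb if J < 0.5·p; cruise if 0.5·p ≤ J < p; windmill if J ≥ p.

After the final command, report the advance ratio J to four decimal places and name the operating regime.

J = 0.8812, regime = windmill

set_propeller: D = 1.121 m, P = 0.652 m (p = P/D = 0.581624); state ← (V=0, rpm=0)
throttle_to(3230): rpm ← 3230
set_airspeed(62.16): V ← 62.16 m/s
adjust_airspeed(+17.56): V ← 62.16 +17.56 = 79.72 m/s
adjust_airspeed(-13.39): V ← 79.72 -13.39 = 66.33 m/s
adjust_throttle(+799): rpm ← 3230 +799 = 4029
final state: V = 66.33 m/s, rpm = 4029 → n = rpm/60 = 67.150000 rev/s
J = V / (n·D) = 66.33 / (67.150000 × 1.121) = 0.881167
regime bands: climb J<0.2908 | cruise [0.2908, 0.5816) | windmill J≥0.5816
J = 0.8812 → windmill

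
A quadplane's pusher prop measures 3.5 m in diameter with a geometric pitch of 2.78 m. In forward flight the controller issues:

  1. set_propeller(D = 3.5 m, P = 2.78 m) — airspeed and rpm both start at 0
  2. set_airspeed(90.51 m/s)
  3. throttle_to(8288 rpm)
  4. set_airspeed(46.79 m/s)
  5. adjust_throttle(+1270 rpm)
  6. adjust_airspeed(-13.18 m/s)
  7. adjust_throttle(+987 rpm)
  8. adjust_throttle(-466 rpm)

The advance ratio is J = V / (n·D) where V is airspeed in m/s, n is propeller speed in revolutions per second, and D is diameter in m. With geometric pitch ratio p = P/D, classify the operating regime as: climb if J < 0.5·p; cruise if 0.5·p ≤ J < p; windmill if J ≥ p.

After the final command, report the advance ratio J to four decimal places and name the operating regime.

set_propeller: D = 3.5 m, P = 2.78 m (p = P/D = 0.794286); state ← (V=0, rpm=0)
set_airspeed(90.51): V ← 90.51 m/s
throttle_to(8288): rpm ← 8288
set_airspeed(46.79): V ← 46.79 m/s
adjust_throttle(+1270): rpm ← 8288 +1270 = 9558
adjust_airspeed(-13.18): V ← 46.79 -13.18 = 33.61 m/s
adjust_throttle(+987): rpm ← 9558 +987 = 10545
adjust_throttle(-466): rpm ← 10545 -466 = 10079
final state: V = 33.61 m/s, rpm = 10079 → n = rpm/60 = 167.983333 rev/s
J = V / (n·D) = 33.61 / (167.983333 × 3.5) = 0.057166
regime bands: climb J<0.3971 | cruise [0.3971, 0.7943) | windmill J≥0.7943
J = 0.0572 → climb

J = 0.0572, regime = climb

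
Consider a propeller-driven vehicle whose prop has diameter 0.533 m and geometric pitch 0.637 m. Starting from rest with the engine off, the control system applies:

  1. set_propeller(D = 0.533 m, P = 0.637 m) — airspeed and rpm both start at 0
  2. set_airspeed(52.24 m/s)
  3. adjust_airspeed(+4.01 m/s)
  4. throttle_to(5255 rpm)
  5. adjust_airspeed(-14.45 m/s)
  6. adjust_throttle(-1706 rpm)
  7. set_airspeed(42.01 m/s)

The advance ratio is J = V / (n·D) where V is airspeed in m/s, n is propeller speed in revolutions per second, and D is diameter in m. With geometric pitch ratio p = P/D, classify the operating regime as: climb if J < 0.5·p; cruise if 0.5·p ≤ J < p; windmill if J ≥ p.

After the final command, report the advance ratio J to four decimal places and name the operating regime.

J = 1.3325, regime = windmill

set_propeller: D = 0.533 m, P = 0.637 m (p = P/D = 1.195122); state ← (V=0, rpm=0)
set_airspeed(52.24): V ← 52.24 m/s
adjust_airspeed(+4.01): V ← 52.24 +4.01 = 56.25 m/s
throttle_to(5255): rpm ← 5255
adjust_airspeed(-14.45): V ← 56.25 -14.45 = 41.8 m/s
adjust_throttle(-1706): rpm ← 5255 -1706 = 3549
set_airspeed(42.01): V ← 42.01 m/s
final state: V = 42.01 m/s, rpm = 3549 → n = rpm/60 = 59.150000 rev/s
J = V / (n·D) = 42.01 / (59.150000 × 0.533) = 1.332511
regime bands: climb J<0.5976 | cruise [0.5976, 1.1951) | windmill J≥1.1951
J = 1.3325 → windmill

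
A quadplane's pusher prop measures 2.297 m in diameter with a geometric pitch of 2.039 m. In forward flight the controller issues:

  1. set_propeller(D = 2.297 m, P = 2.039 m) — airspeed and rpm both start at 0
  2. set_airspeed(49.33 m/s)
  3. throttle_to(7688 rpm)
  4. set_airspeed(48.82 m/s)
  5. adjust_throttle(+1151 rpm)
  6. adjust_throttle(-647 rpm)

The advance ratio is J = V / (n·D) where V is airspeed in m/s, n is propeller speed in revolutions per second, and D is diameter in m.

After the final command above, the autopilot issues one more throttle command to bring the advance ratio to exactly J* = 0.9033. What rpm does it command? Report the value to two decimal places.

set_propeller: D = 2.297 m, P = 2.039 m (p = P/D = 0.887680); state ← (V=0, rpm=0)
set_airspeed(49.33): V ← 49.33 m/s
throttle_to(7688): rpm ← 7688
set_airspeed(48.82): V ← 48.82 m/s
adjust_throttle(+1151): rpm ← 7688 +1151 = 8839
adjust_throttle(-647): rpm ← 8839 -647 = 8192
final state: V = 48.82 m/s, rpm = 8192 → n = rpm/60 = 136.533333 rev/s
target J* = 0.9033; solve J* = V/(n·D) for n: n = V/(J*·D) = 48.82/(0.9033 × 2.297) = 23.529070 rev/s
rpm = 60·n = 1411.744226

rpm = 1411.74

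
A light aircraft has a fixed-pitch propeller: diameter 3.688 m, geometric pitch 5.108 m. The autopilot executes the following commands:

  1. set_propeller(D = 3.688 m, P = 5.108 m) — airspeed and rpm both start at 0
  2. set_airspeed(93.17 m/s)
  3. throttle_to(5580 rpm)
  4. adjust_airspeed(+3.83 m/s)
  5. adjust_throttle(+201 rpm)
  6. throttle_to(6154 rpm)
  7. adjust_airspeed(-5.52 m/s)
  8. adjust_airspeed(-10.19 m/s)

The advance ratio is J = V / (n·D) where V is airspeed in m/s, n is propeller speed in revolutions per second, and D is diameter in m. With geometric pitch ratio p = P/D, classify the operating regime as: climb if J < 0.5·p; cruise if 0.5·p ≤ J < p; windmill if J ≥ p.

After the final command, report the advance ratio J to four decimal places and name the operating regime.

set_propeller: D = 3.688 m, P = 5.108 m (p = P/D = 1.385033); state ← (V=0, rpm=0)
set_airspeed(93.17): V ← 93.17 m/s
throttle_to(5580): rpm ← 5580
adjust_airspeed(+3.83): V ← 93.17 +3.83 = 97 m/s
adjust_throttle(+201): rpm ← 5580 +201 = 5781
throttle_to(6154): rpm ← 6154
adjust_airspeed(-5.52): V ← 97 -5.52 = 91.48 m/s
adjust_airspeed(-10.19): V ← 91.48 -10.19 = 81.29 m/s
final state: V = 81.29 m/s, rpm = 6154 → n = rpm/60 = 102.566667 rev/s
J = V / (n·D) = 81.29 / (102.566667 × 3.688) = 0.214902
regime bands: climb J<0.6925 | cruise [0.6925, 1.3850) | windmill J≥1.3850
J = 0.2149 → climb

J = 0.2149, regime = climb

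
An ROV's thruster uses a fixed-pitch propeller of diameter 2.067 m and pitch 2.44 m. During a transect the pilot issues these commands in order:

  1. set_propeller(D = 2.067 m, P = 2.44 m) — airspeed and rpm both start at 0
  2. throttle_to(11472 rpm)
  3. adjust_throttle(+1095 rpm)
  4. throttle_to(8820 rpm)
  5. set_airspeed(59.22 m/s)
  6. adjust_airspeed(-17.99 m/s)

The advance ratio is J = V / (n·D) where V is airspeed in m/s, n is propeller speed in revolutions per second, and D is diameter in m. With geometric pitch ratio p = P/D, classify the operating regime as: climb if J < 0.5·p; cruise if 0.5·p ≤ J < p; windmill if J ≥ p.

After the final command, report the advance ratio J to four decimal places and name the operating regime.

J = 0.1357, regime = climb

set_propeller: D = 2.067 m, P = 2.44 m (p = P/D = 1.180455); state ← (V=0, rpm=0)
throttle_to(11472): rpm ← 11472
adjust_throttle(+1095): rpm ← 11472 +1095 = 12567
throttle_to(8820): rpm ← 8820
set_airspeed(59.22): V ← 59.22 m/s
adjust_airspeed(-17.99): V ← 59.22 -17.99 = 41.23 m/s
final state: V = 41.23 m/s, rpm = 8820 → n = rpm/60 = 147.000000 rev/s
J = V / (n·D) = 41.23 / (147.000000 × 2.067) = 0.135692
regime bands: climb J<0.5902 | cruise [0.5902, 1.1805) | windmill J≥1.1805
J = 0.1357 → climb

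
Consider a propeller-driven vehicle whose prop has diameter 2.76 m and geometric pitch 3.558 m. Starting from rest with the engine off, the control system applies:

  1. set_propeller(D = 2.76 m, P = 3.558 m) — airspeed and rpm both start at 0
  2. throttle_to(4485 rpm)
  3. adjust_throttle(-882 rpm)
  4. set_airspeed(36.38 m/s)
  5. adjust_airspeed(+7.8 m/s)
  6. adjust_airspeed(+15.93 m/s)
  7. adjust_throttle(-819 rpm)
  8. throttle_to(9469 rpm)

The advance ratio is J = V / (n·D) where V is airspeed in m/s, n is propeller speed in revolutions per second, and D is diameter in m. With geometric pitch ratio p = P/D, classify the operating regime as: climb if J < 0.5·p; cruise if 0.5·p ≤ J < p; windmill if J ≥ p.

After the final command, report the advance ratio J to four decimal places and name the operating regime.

J = 0.1380, regime = climb

set_propeller: D = 2.76 m, P = 3.558 m (p = P/D = 1.289130); state ← (V=0, rpm=0)
throttle_to(4485): rpm ← 4485
adjust_throttle(-882): rpm ← 4485 -882 = 3603
set_airspeed(36.38): V ← 36.38 m/s
adjust_airspeed(+7.8): V ← 36.38 +7.8 = 44.18 m/s
adjust_airspeed(+15.93): V ← 44.18 +15.93 = 60.11 m/s
adjust_throttle(-819): rpm ← 3603 -819 = 2784
throttle_to(9469): rpm ← 9469
final state: V = 60.11 m/s, rpm = 9469 → n = rpm/60 = 157.816667 rev/s
J = V / (n·D) = 60.11 / (157.816667 × 2.76) = 0.138002
regime bands: climb J<0.6446 | cruise [0.6446, 1.2891) | windmill J≥1.2891
J = 0.1380 → climb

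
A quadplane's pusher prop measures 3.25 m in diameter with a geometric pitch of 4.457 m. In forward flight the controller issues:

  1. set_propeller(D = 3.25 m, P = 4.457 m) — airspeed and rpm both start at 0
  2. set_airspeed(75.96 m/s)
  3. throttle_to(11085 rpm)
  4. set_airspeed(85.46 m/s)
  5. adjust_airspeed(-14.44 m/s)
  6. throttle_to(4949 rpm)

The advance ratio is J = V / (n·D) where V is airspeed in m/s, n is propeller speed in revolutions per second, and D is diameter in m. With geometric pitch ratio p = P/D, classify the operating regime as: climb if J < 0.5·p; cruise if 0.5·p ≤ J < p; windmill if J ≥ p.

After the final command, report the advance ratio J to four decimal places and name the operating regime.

set_propeller: D = 3.25 m, P = 4.457 m (p = P/D = 1.371385); state ← (V=0, rpm=0)
set_airspeed(75.96): V ← 75.96 m/s
throttle_to(11085): rpm ← 11085
set_airspeed(85.46): V ← 85.46 m/s
adjust_airspeed(-14.44): V ← 85.46 -14.44 = 71.02 m/s
throttle_to(4949): rpm ← 4949
final state: V = 71.02 m/s, rpm = 4949 → n = rpm/60 = 82.483333 rev/s
J = V / (n·D) = 71.02 / (82.483333 × 3.25) = 0.264930
regime bands: climb J<0.6857 | cruise [0.6857, 1.3714) | windmill J≥1.3714
J = 0.2649 → climb

J = 0.2649, regime = climb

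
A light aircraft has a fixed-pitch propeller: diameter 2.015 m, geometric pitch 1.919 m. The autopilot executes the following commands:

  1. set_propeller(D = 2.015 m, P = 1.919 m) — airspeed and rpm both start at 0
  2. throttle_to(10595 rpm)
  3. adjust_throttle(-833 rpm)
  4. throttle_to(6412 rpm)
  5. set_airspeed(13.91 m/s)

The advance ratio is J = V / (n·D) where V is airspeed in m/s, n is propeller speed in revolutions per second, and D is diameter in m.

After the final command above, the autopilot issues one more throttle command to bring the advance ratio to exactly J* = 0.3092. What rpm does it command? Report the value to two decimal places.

rpm = 1339.57

set_propeller: D = 2.015 m, P = 1.919 m (p = P/D = 0.952357); state ← (V=0, rpm=0)
throttle_to(10595): rpm ← 10595
adjust_throttle(-833): rpm ← 10595 -833 = 9762
throttle_to(6412): rpm ← 6412
set_airspeed(13.91): V ← 13.91 m/s
final state: V = 13.91 m/s, rpm = 6412 → n = rpm/60 = 106.866667 rev/s
target J* = 0.3092; solve J* = V/(n·D) for n: n = V/(J*·D) = 13.91/(0.3092 × 2.015) = 22.326086 rev/s
rpm = 60·n = 1339.565163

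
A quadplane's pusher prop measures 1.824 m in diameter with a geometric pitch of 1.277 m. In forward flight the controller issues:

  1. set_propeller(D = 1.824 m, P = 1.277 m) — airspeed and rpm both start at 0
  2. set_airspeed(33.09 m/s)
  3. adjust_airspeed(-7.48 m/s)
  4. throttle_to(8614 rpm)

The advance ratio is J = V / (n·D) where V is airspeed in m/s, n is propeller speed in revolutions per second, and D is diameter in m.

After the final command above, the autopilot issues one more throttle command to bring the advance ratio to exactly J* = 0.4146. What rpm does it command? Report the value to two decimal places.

set_propeller: D = 1.824 m, P = 1.277 m (p = P/D = 0.700110); state ← (V=0, rpm=0)
set_airspeed(33.09): V ← 33.09 m/s
adjust_airspeed(-7.48): V ← 33.09 -7.48 = 25.61 m/s
throttle_to(8614): rpm ← 8614
final state: V = 25.61 m/s, rpm = 8614 → n = rpm/60 = 143.566667 rev/s
target J* = 0.4146; solve J* = V/(n·D) for n: n = V/(J*·D) = 25.61/(0.4146 × 1.824) = 33.865341 rev/s
rpm = 60·n = 2031.920431

rpm = 2031.92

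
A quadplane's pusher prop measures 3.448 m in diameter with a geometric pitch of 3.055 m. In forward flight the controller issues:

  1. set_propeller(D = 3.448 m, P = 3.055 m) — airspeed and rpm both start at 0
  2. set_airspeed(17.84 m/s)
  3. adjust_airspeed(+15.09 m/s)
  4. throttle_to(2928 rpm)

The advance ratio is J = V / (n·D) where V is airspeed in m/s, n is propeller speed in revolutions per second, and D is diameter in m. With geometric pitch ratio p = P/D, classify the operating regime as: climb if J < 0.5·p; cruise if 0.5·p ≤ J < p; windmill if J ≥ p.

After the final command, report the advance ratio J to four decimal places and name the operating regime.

J = 0.1957, regime = climb

set_propeller: D = 3.448 m, P = 3.055 m (p = P/D = 0.886021); state ← (V=0, rpm=0)
set_airspeed(17.84): V ← 17.84 m/s
adjust_airspeed(+15.09): V ← 17.84 +15.09 = 32.93 m/s
throttle_to(2928): rpm ← 2928
final state: V = 32.93 m/s, rpm = 2928 → n = rpm/60 = 48.800000 rev/s
J = V / (n·D) = 32.93 / (48.800000 × 3.448) = 0.195706
regime bands: climb J<0.4430 | cruise [0.4430, 0.8860) | windmill J≥0.8860
J = 0.1957 → climb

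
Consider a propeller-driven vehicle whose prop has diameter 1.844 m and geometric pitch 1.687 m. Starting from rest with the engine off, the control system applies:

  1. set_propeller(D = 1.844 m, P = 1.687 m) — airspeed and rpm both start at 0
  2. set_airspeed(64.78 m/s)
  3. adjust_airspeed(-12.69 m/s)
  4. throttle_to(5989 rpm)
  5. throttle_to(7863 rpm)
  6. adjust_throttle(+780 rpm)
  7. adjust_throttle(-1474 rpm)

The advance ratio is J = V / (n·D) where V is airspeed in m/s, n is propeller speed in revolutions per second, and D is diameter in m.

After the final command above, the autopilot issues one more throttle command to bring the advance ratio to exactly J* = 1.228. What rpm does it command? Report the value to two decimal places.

set_propeller: D = 1.844 m, P = 1.687 m (p = P/D = 0.914859); state ← (V=0, rpm=0)
set_airspeed(64.78): V ← 64.78 m/s
adjust_airspeed(-12.69): V ← 64.78 -12.69 = 52.09 m/s
throttle_to(5989): rpm ← 5989
throttle_to(7863): rpm ← 7863
adjust_throttle(+780): rpm ← 7863 +780 = 8643
adjust_throttle(-1474): rpm ← 8643 -1474 = 7169
final state: V = 52.09 m/s, rpm = 7169 → n = rpm/60 = 119.483333 rev/s
target J* = 1.228; solve J* = V/(n·D) for n: n = V/(J*·D) = 52.09/(1.228 × 1.844) = 23.003561 rev/s
rpm = 60·n = 1380.213669

rpm = 1380.21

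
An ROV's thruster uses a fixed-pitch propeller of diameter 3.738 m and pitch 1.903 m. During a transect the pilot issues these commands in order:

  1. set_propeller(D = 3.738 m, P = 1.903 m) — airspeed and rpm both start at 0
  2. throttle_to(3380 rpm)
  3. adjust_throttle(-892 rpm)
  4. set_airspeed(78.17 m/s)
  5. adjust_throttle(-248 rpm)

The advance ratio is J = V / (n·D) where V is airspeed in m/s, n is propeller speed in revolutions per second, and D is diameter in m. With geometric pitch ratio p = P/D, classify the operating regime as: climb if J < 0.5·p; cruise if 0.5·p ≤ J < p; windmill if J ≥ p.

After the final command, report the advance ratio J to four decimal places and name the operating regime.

J = 0.5601, regime = windmill

set_propeller: D = 3.738 m, P = 1.903 m (p = P/D = 0.509096); state ← (V=0, rpm=0)
throttle_to(3380): rpm ← 3380
adjust_throttle(-892): rpm ← 3380 -892 = 2488
set_airspeed(78.17): V ← 78.17 m/s
adjust_throttle(-248): rpm ← 2488 -248 = 2240
final state: V = 78.17 m/s, rpm = 2240 → n = rpm/60 = 37.333333 rev/s
J = V / (n·D) = 78.17 / (37.333333 × 3.738) = 0.560150
regime bands: climb J<0.2545 | cruise [0.2545, 0.5091) | windmill J≥0.5091
J = 0.5601 → windmill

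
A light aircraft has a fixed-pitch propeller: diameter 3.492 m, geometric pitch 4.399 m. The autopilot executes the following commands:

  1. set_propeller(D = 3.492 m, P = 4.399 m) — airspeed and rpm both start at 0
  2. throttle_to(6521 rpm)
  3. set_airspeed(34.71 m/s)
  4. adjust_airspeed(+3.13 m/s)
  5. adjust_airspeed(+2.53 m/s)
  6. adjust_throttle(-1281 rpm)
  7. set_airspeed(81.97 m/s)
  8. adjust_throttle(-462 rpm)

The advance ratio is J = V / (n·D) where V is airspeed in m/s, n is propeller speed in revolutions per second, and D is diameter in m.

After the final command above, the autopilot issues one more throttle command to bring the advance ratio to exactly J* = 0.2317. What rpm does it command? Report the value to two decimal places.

set_propeller: D = 3.492 m, P = 4.399 m (p = P/D = 1.259737); state ← (V=0, rpm=0)
throttle_to(6521): rpm ← 6521
set_airspeed(34.71): V ← 34.71 m/s
adjust_airspeed(+3.13): V ← 34.71 +3.13 = 37.84 m/s
adjust_airspeed(+2.53): V ← 37.84 +2.53 = 40.37 m/s
adjust_throttle(-1281): rpm ← 6521 -1281 = 5240
set_airspeed(81.97): V ← 81.97 m/s
adjust_throttle(-462): rpm ← 5240 -462 = 4778
final state: V = 81.97 m/s, rpm = 4778 → n = rpm/60 = 79.633333 rev/s
target J* = 0.2317; solve J* = V/(n·D) for n: n = V/(J*·D) = 81.97/(0.2317 × 3.492) = 101.310548 rev/s
rpm = 60·n = 6078.632905

rpm = 6078.63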